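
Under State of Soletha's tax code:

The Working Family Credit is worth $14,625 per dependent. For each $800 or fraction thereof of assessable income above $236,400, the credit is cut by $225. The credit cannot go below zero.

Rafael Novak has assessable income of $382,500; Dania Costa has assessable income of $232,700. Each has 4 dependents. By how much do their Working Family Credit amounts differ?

Rafael ($382,500): Working Family Credit: base = 4 × $14,625 = $58,500. income exceeds $236,400 by $146,100, which is 183 full-or-partial $800 increments; reduction = 183 × $225 = $41,175, leaving $17,325.
Dania ($232,700): Working Family Credit: base = 4 × $14,625 = $58,500. $232,700 is at or below the $236,400 threshold, so the full $58,500 applies.
Difference: |$17,325 − $58,500| = $41,175.

$41,175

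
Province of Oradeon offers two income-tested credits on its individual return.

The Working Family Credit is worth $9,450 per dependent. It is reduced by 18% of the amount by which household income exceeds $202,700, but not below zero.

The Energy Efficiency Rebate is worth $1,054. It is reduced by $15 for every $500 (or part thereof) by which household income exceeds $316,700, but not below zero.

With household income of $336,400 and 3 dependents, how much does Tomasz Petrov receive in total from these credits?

Working Family Credit: base = 3 × $9,450 = $28,350. 18% of the $133,700 excess over $202,700 is $24,066; credit = $28,350 − $24,066 = $4,284.
Energy Efficiency Rebate: income exceeds $316,700 by $19,700, which is 40 full-or-partial $500 increments; reduction = 40 × $15 = $600, leaving $454.
Total: $4,284 + $454 = $4,738.

$4,738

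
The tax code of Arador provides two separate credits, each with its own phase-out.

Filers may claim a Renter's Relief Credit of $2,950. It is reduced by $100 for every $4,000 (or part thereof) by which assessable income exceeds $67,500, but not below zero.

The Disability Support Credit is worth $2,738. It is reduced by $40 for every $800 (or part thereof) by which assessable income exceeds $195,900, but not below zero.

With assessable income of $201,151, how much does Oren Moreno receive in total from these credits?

$2,458

Renter's Relief Credit: income exceeds $67,500 by $133,651 → 34 increments × $100 = $3,400 ≥ base, so the credit is $0.
Disability Support Credit: income exceeds $195,900 by $5,251, which is 7 full-or-partial $800 increments; reduction = 7 × $40 = $280, leaving $2,458.
Total: $0 + $2,458 = $2,458.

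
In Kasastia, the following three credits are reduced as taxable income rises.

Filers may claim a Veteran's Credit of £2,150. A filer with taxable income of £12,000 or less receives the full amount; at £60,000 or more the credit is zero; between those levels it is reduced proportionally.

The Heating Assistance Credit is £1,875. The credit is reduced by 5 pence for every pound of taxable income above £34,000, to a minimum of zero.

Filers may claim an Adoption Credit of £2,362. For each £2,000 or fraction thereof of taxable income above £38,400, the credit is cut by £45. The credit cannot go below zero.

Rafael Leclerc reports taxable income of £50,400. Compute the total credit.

Veteran's Credit: £50,400 is £38,400 into a £48,000 phase-out range, leaving 9,600/48,000 of the credit: £2,150 × 9,600/48,000 = £430.
Heating Assistance Credit: 5% of the £16,400 excess over £34,000 is £820; credit = £1,875 − £820 = £1,055.
Adoption Credit: income exceeds £38,400 by £12,000, which is 6 full-or-partial £2,000 increments; reduction = 6 × £45 = £270, leaving £2,092.
Total: £430 + £1,055 + £2,092 = £3,577.

£3,577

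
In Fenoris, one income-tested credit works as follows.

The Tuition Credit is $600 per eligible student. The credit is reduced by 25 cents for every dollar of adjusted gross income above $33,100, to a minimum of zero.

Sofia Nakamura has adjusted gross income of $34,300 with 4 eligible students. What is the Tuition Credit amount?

Tuition Credit: base = 4 × $600 = $2,400. 25% of the $1,200 excess over $33,100 is $300; credit = $2,400 − $300 = $2,100.

$2,100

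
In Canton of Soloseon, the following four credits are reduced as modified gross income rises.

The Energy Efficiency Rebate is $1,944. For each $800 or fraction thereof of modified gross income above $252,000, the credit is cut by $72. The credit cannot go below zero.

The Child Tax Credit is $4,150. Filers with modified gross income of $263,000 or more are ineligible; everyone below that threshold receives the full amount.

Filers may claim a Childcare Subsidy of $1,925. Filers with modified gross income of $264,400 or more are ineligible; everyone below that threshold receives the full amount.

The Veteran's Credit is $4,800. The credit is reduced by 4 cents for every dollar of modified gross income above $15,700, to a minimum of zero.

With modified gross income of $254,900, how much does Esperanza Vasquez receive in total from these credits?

$7,731

Energy Efficiency Rebate: income exceeds $252,000 by $2,900, which is 4 full-or-partial $800 increments; reduction = 4 × $72 = $288, leaving $1,656.
Child Tax Credit: $254,900 is below the $263,000 cutoff, so the full $4,150 applies.
Childcare Subsidy: $254,900 is below the $264,400 cutoff, so the full $1,925 applies.
Veteran's Credit: 4% of the $239,200 excess over $15,700 is $9,568 ≥ base, so the credit is $0.
Total: $1,656 + $4,150 + $1,925 + $0 = $7,731.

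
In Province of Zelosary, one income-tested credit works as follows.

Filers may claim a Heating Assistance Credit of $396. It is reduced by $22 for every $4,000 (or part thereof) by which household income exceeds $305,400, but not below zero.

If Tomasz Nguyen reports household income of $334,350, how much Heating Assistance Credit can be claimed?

Heating Assistance Credit: income exceeds $305,400 by $28,950, which is 8 full-or-partial $4,000 increments; reduction = 8 × $22 = $176, leaving $220.

$220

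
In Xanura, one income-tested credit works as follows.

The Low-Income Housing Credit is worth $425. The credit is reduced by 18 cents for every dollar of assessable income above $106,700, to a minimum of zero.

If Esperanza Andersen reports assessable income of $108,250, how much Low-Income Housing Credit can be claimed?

Low-Income Housing Credit: 18% of the $1,550 excess over $106,700 is $279; credit = $425 − $279 = $146.

$146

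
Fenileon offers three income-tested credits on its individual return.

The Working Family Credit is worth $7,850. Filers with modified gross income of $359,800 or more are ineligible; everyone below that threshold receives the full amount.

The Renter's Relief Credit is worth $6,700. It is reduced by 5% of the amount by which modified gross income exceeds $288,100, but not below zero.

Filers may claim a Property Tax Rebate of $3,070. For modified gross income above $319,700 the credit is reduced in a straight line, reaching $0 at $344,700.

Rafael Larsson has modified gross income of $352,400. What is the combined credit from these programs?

$11,335

Working Family Credit: $352,400 is below the $359,800 cutoff, so the full $7,850 applies.
Renter's Relief Credit: 5% of the $64,300 excess over $288,100 is $3,215; credit = $6,700 − $3,215 = $3,485.
Property Tax Rebate: $352,400 is at or above $344,700, so the credit is $0.
Total: $7,850 + $3,485 + $0 = $11,335.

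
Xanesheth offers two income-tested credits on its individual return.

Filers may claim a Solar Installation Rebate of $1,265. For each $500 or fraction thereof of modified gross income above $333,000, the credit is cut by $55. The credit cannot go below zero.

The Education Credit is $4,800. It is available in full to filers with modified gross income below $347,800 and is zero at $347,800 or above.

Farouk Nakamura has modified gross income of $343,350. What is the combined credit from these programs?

$4,910

Solar Installation Rebate: income exceeds $333,000 by $10,350, which is 21 full-or-partial $500 increments; reduction = 21 × $55 = $1,155, leaving $110.
Education Credit: $343,350 is below the $347,800 cutoff, so the full $4,800 applies.
Total: $110 + $4,800 = $4,910.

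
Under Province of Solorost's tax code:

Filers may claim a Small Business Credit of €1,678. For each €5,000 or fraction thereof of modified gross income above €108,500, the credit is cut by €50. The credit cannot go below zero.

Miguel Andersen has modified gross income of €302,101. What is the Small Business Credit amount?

€0

Small Business Credit: income exceeds €108,500 by €193,601 → 39 increments × €50 = €1,950 ≥ base, so the credit is €0.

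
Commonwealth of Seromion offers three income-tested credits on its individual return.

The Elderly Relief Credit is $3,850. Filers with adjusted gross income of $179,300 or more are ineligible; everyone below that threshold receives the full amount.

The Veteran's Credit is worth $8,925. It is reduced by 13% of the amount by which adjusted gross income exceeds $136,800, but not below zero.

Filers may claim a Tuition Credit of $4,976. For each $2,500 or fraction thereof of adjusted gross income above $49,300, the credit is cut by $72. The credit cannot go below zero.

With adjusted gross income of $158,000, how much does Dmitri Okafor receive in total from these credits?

$11,827

Elderly Relief Credit: $158,000 is below the $179,300 cutoff, so the full $3,850 applies.
Veteran's Credit: 13% of the $21,200 excess over $136,800 is $2,756; credit = $8,925 − $2,756 = $6,169.
Tuition Credit: income exceeds $49,300 by $108,700, which is 44 full-or-partial $2,500 increments; reduction = 44 × $72 = $3,168, leaving $1,808.
Total: $3,850 + $6,169 + $1,808 = $11,827.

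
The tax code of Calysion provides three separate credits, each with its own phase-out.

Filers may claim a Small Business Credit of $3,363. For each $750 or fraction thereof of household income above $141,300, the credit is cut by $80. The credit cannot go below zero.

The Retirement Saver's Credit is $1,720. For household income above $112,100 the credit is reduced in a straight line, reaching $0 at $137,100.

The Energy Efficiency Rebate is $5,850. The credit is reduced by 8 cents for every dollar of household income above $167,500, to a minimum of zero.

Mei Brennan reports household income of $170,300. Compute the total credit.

Small Business Credit: income exceeds $141,300 by $29,000, which is 39 full-or-partial $750 increments; reduction = 39 × $80 = $3,120, leaving $243.
Retirement Saver's Credit: $170,300 is at or above $137,100, so the credit is $0.
Energy Efficiency Rebate: 8% of the $2,800 excess over $167,500 is $224; credit = $5,850 − $224 = $5,626.
Total: $243 + $0 + $5,626 = $5,869.

$5,869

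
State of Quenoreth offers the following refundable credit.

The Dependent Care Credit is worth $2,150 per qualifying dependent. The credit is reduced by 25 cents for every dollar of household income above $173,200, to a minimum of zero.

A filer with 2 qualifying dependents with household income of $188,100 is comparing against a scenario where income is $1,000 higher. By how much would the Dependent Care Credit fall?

At $188,100 — base = 2 × $2,150 = $4,300. 25% of the $14,900 excess over $173,200 is $3,725; credit = $4,300 − $3,725 = $575.
At $189,100 — base = 2 × $2,150 = $4,300. 25% of the $15,900 excess over $173,200 is $3,975; credit = $4,300 − $3,975 = $325.
Lost: $575 − $325 = $250.

$250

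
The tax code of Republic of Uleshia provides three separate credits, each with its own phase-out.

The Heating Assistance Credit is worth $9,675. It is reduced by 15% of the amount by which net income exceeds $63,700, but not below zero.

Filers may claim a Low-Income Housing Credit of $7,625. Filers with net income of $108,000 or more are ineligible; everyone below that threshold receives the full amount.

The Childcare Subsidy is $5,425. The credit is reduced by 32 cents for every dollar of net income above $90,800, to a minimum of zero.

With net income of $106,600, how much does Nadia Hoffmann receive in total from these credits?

Heating Assistance Credit: 15% of the $42,900 excess over $63,700 is $6,435; credit = $9,675 − $6,435 = $3,240.
Low-Income Housing Credit: $106,600 is below the $108,000 cutoff, so the full $7,625 applies.
Childcare Subsidy: 32% of the $15,800 excess over $90,800 is $5,056; credit = $5,425 − $5,056 = $369.
Total: $3,240 + $7,625 + $369 = $11,234.

$11,234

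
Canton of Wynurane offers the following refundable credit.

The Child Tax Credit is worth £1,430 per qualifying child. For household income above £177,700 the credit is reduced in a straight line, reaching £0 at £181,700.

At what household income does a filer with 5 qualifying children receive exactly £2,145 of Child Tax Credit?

£180,500

Full credit = 5 × £1,430 = £7,150.
£2,145 is 2,145/7,150 of the full £7,150, so 5,005/7,150 of the £4,000 range has been used: income = £177,700 + £4,000 × 5,005/7,150 = £180,500.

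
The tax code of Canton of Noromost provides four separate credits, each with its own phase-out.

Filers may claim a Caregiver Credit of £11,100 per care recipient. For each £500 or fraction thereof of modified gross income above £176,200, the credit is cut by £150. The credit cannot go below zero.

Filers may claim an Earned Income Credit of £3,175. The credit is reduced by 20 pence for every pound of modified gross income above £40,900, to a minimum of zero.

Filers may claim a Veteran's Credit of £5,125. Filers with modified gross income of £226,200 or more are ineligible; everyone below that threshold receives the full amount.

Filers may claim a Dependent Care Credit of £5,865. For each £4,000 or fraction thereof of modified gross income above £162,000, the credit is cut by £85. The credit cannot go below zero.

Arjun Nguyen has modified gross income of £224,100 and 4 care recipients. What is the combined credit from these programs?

Caregiver Credit: base = 4 × £11,100 = £44,400. income exceeds £176,200 by £47,900, which is 96 full-or-partial £500 increments; reduction = 96 × £150 = £14,400, leaving £30,000.
Earned Income Credit: 20% of the £183,200 excess over £40,900 is £36,640 ≥ base, so the credit is £0.
Veteran's Credit: £224,100 is below the £226,200 cutoff, so the full £5,125 applies.
Dependent Care Credit: income exceeds £162,000 by £62,100, which is 16 full-or-partial £4,000 increments; reduction = 16 × £85 = £1,360, leaving £4,505.
Total: £30,000 + £0 + £5,125 + £4,505 = £39,630.

£39,630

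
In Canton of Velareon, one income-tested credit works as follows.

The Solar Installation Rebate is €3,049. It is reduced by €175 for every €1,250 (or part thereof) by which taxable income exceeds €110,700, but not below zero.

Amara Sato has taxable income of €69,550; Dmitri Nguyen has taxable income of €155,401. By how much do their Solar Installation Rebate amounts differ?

Amara (€69,550): Solar Installation Rebate: €69,550 is at or below the €110,700 threshold, so the full €3,049 applies.
Dmitri (€155,401): Solar Installation Rebate: income exceeds €110,700 by €44,701 → 36 increments × €175 = €6,300 ≥ base, so the credit is €0.
Difference: |€3,049 − €0| = €3,049.

€3,049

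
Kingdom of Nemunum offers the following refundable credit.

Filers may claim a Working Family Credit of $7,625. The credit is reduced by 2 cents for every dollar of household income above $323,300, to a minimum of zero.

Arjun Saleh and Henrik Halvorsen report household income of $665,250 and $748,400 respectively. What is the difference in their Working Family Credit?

$786

Arjun ($665,250): Working Family Credit: 2% of the $341,950 excess over $323,300 is $6,839; credit = $7,625 − $6,839 = $786.
Henrik ($748,400): Working Family Credit: 2% of the $425,100 excess over $323,300 is $8,502 ≥ base, so the credit is $0.
Difference: |$786 − $0| = $786.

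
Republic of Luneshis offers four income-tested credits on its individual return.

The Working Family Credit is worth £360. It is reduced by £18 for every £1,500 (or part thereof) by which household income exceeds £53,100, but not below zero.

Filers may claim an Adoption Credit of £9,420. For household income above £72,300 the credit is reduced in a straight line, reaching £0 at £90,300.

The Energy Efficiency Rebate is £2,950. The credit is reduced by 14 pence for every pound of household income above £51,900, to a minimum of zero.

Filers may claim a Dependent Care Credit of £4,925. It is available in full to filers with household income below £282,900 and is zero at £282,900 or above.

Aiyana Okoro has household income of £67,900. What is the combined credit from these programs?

£15,235

Working Family Credit: income exceeds £53,100 by £14,800, which is 10 full-or-partial £1,500 increments; reduction = 10 × £18 = £180, leaving £180.
Adoption Credit: £67,900 is at or below the £72,300 threshold, so the full £9,420 applies.
Energy Efficiency Rebate: 14% of the £16,000 excess over £51,900 is £2,240; credit = £2,950 − £2,240 = £710.
Dependent Care Credit: £67,900 is below the £282,900 cutoff, so the full £4,925 applies.
Total: £180 + £9,420 + £710 + £4,925 = £15,235.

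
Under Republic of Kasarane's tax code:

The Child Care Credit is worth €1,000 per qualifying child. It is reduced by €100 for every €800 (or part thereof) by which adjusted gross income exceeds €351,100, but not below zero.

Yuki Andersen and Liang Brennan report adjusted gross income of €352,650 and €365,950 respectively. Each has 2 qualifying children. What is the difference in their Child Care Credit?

€1,700

Yuki (€352,650): Child Care Credit: base = 2 × €1,000 = €2,000. income exceeds €351,100 by €1,550, which is 2 full-or-partial €800 increments; reduction = 2 × €100 = €200, leaving €1,800.
Liang (€365,950): Child Care Credit: base = 2 × €1,000 = €2,000. income exceeds €351,100 by €14,850, which is 19 full-or-partial €800 increments; reduction = 19 × €100 = €1,900, leaving €100.
Difference: |€1,800 − €100| = €1,700.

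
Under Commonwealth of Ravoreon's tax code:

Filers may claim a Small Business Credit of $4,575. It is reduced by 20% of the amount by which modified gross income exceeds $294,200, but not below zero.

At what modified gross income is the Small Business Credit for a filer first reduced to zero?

$317,075

The credit falls by 20% of each dollar above $294,200, so it reaches zero when the excess is $4,575 / 20% = $22,875: income = $294,200 + $22,875 = $317,075.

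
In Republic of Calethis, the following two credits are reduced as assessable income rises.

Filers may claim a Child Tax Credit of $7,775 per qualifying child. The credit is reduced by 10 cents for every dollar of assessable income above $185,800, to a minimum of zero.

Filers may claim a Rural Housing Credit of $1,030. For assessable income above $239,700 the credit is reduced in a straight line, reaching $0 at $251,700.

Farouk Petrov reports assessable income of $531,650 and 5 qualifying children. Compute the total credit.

Child Tax Credit: base = 5 × $7,775 = $38,875. 10% of the $345,850 excess over $185,800 is $34,585; credit = $38,875 − $34,585 = $4,290.
Rural Housing Credit: $531,650 is at or above $251,700, so the credit is $0.
Total: $4,290 + $0 = $4,290.

$4,290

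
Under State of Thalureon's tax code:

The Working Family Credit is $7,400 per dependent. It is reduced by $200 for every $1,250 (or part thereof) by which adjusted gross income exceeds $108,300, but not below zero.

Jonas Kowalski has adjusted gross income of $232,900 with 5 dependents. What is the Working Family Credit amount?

Working Family Credit: base = 5 × $7,400 = $37,000. income exceeds $108,300 by $124,600, which is 100 full-or-partial $1,250 increments; reduction = 100 × $200 = $20,000, leaving $17,000.

$17,000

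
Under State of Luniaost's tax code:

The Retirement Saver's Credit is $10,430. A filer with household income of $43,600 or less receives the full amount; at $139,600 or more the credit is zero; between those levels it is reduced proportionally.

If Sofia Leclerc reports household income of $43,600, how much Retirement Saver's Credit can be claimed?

Retirement Saver's Credit: $43,600 is at or below the $43,600 threshold, so the full $10,430 applies.

$10,430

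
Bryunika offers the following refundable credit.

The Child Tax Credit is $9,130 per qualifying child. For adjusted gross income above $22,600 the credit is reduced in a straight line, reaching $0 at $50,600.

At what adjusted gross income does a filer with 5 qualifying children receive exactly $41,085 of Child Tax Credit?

$25,400

Full credit = 5 × $9,130 = $45,650.
$41,085 is 41,085/45,650 of the full $45,650, so 4,565/45,650 of the $28,000 range has been used: income = $22,600 + $28,000 × 4,565/45,650 = $25,400.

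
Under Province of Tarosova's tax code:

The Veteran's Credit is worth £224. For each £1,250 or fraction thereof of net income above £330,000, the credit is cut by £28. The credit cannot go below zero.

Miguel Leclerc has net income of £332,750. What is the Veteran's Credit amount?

Veteran's Credit: income exceeds £330,000 by £2,750, which is 3 full-or-partial £1,250 increments; reduction = 3 × £28 = £84, leaving £140.

£140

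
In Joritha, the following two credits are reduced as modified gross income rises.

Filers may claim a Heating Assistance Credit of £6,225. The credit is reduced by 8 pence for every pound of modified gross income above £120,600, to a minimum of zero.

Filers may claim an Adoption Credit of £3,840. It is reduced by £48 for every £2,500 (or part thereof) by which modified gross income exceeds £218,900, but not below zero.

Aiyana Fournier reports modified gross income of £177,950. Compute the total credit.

Heating Assistance Credit: 8% of the £57,350 excess over £120,600 is £4,588; credit = £6,225 − £4,588 = £1,637.
Adoption Credit: £177,950 is at or below the £218,900 threshold, so the full £3,840 applies.
Total: £1,637 + £3,840 = £5,477.

£5,477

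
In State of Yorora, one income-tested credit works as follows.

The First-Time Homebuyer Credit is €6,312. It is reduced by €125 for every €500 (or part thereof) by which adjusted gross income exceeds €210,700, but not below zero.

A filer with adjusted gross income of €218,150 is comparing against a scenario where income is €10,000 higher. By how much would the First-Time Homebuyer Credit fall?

At €218,150 — income exceeds €210,700 by €7,450, which is 15 full-or-partial €500 increments; reduction = 15 × €125 = €1,875, leaving €4,437.
At €228,150 — income exceeds €210,700 by €17,450, which is 35 full-or-partial €500 increments; reduction = 35 × €125 = €4,375, leaving €1,937.
Lost: €4,437 − €1,937 = €2,500.

€2,500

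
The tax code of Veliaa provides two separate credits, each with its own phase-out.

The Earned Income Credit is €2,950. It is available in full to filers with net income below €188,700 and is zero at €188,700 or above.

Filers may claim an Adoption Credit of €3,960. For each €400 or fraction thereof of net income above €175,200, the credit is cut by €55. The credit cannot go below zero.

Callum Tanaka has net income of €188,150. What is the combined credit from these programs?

Earned Income Credit: €188,150 is below the €188,700 cutoff, so the full €2,950 applies.
Adoption Credit: income exceeds €175,200 by €12,950, which is 33 full-or-partial €400 increments; reduction = 33 × €55 = €1,815, leaving €2,145.
Total: €2,950 + €2,145 = €5,095.

€5,095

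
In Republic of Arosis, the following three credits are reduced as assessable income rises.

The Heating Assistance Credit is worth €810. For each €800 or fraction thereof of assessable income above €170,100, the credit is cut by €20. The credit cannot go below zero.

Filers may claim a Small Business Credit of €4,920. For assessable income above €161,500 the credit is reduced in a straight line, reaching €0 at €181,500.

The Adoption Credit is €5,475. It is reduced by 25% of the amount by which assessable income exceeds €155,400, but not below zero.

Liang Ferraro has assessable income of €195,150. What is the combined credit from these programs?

€170

Heating Assistance Credit: income exceeds €170,100 by €25,050, which is 32 full-or-partial €800 increments; reduction = 32 × €20 = €640, leaving €170.
Small Business Credit: €195,150 is at or above €181,500, so the credit is €0.
Adoption Credit: 25% of the €39,750 excess over €155,400 is €9,937.50 ≥ base, so the credit is €0.
Total: €170 + €0 + €0 = €170.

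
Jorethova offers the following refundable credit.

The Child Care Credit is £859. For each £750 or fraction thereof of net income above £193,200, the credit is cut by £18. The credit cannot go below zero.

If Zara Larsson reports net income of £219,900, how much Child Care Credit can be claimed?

£211

Child Care Credit: income exceeds £193,200 by £26,700, which is 36 full-or-partial £750 increments; reduction = 36 × £18 = £648, leaving £211.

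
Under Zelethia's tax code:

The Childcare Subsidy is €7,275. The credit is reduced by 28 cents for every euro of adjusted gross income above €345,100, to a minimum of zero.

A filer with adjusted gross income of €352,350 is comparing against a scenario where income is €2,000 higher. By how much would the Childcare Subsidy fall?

€560

At €352,350 — 28% of the €7,250 excess over €345,100 is €2,030; credit = €7,275 − €2,030 = €5,245.
At €354,350 — 28% of the €9,250 excess over €345,100 is €2,590; credit = €7,275 − €2,590 = €4,685.
Lost: €5,245 − €4,685 = €560.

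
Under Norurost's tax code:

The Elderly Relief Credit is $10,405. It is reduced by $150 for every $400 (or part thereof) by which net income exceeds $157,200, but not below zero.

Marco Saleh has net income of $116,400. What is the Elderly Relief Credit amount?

$10,405

Elderly Relief Credit: $116,400 is at or below the $157,200 threshold, so the full $10,405 applies.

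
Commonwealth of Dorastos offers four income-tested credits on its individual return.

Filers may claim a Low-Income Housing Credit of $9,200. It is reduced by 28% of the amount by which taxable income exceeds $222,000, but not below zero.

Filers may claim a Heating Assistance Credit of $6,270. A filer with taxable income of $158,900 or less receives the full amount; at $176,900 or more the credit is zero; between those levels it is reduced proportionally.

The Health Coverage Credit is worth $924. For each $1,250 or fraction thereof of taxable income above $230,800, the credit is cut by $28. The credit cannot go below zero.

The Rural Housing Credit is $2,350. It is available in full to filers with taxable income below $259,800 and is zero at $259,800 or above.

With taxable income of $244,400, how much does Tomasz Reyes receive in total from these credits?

$5,894

Low-Income Housing Credit: 28% of the $22,400 excess over $222,000 is $6,272; credit = $9,200 − $6,272 = $2,928.
Heating Assistance Credit: $244,400 is at or above $176,900, so the credit is $0.
Health Coverage Credit: income exceeds $230,800 by $13,600, which is 11 full-or-partial $1,250 increments; reduction = 11 × $28 = $308, leaving $616.
Rural Housing Credit: $244,400 is below the $259,800 cutoff, so the full $2,350 applies.
Total: $2,928 + $0 + $616 + $2,350 = $5,894.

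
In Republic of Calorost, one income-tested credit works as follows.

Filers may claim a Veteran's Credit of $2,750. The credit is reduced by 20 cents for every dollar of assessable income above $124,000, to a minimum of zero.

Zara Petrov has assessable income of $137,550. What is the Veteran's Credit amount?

Veteran's Credit: 20% of the $13,550 excess over $124,000 is $2,710; credit = $2,750 − $2,710 = $40.

$40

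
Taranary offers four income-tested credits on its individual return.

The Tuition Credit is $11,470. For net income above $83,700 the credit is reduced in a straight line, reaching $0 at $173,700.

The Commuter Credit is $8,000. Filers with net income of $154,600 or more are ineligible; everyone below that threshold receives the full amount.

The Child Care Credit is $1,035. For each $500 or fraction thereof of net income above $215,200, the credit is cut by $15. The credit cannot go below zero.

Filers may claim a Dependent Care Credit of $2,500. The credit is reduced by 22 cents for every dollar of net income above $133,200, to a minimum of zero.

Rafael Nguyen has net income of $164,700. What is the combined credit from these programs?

Tuition Credit: $164,700 is $81,000 into a $90,000 phase-out range, leaving 9,000/90,000 of the credit: $11,470 × 9,000/90,000 = $1,147.
Commuter Credit: $164,700 meets or exceeds the $154,600 cutoff, so the credit is $0.
Child Care Credit: $164,700 is at or below the $215,200 threshold, so the full $1,035 applies.
Dependent Care Credit: 22% of the $31,500 excess over $133,200 is $6,930 ≥ base, so the credit is $0.
Total: $1,147 + $0 + $1,035 + $0 = $2,182.

$2,182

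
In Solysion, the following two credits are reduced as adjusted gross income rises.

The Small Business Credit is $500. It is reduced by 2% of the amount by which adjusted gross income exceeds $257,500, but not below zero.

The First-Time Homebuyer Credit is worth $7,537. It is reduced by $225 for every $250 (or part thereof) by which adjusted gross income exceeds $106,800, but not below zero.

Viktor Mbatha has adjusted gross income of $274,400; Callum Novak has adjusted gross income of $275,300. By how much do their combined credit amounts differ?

Viktor ($274,400): Small Business Credit: 2% of the $16,900 excess over $257,500 is $338; credit = $500 − $338 = $162. First-Time Homebuyer Credit: income exceeds $106,800 by $167,600 → 671 increments × $225 = $150,975 ≥ base, so the credit is $0. total $162 + $0 = $162
Callum ($275,300): Small Business Credit: 2% of the $17,800 excess over $257,500 is $356; credit = $500 − $356 = $144. First-Time Homebuyer Credit: income exceeds $106,800 by $168,500 → 674 increments × $225 = $151,650 ≥ base, so the credit is $0. total $144 + $0 = $144
Difference: |$162 − $144| = $18.

$18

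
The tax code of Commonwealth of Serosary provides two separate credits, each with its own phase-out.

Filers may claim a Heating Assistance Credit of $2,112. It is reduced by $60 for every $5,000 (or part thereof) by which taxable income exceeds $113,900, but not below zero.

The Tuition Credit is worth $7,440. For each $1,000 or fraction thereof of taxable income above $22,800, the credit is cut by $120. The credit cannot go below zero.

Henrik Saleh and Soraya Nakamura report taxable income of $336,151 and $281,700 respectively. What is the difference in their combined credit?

$72

Henrik ($336,151): Heating Assistance Credit: income exceeds $113,900 by $222,251 → 45 increments × $60 = $2,700 ≥ base, so the credit is $0. Tuition Credit: income exceeds $22,800 by $313,351 → 314 increments × $120 = $37,680 ≥ base, so the credit is $0. total $0 + $0 = $0
Soraya ($281,700): Heating Assistance Credit: income exceeds $113,900 by $167,800, which is 34 full-or-partial $5,000 increments; reduction = 34 × $60 = $2,040, leaving $72. Tuition Credit: income exceeds $22,800 by $258,900 → 259 increments × $120 = $31,080 ≥ base, so the credit is $0. total $72 + $0 = $72
Difference: |$0 − $72| = $72.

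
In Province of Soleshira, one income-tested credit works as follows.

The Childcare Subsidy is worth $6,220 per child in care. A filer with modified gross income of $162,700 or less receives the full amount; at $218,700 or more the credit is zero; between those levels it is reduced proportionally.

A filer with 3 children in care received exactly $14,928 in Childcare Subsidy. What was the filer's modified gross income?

$173,900

Full credit = 3 × $6,220 = $18,660.
$14,928 is 14,928/18,660 of the full $18,660, so 3,732/18,660 of the $56,000 range has been used: income = $162,700 + $56,000 × 3,732/18,660 = $173,900.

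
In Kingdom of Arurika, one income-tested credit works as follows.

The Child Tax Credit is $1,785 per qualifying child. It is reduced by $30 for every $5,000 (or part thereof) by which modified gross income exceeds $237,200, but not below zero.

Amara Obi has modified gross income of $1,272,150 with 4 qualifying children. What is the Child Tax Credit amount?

Child Tax Credit: base = 4 × $1,785 = $7,140. income exceeds $237,200 by $1,034,950, which is 207 full-or-partial $5,000 increments; reduction = 207 × $30 = $6,210, leaving $930.

$930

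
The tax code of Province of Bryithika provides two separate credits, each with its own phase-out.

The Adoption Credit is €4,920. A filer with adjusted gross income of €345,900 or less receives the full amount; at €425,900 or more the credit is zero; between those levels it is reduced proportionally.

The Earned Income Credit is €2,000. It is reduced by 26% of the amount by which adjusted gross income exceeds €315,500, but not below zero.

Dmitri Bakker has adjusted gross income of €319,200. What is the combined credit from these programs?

Adoption Credit: €319,200 is at or below the €345,900 threshold, so the full €4,920 applies.
Earned Income Credit: 26% of the €3,700 excess over €315,500 is €962; credit = €2,000 − €962 = €1,038.
Total: €4,920 + €1,038 = €5,958.

€5,958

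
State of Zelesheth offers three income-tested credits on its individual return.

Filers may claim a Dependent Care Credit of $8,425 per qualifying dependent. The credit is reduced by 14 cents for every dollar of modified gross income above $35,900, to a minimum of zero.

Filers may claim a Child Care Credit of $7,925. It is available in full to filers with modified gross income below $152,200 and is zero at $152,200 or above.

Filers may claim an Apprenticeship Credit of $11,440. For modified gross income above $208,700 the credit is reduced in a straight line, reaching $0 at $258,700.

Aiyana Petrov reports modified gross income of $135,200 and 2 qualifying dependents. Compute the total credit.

Dependent Care Credit: base = 2 × $8,425 = $16,850. 14% of the $99,300 excess over $35,900 is $13,902; credit = $16,850 − $13,902 = $2,948.
Child Care Credit: $135,200 is below the $152,200 cutoff, so the full $7,925 applies.
Apprenticeship Credit: $135,200 is at or below the $208,700 threshold, so the full $11,440 applies.
Total: $2,948 + $7,925 + $11,440 = $22,313.

$22,313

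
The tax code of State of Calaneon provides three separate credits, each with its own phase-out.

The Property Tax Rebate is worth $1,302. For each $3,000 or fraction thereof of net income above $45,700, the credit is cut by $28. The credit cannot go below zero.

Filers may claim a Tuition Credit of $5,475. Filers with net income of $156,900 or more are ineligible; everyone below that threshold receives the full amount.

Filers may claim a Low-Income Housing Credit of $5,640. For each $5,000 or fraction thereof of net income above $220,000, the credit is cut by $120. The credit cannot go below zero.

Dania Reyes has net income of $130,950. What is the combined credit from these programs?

$11,605

Property Tax Rebate: income exceeds $45,700 by $85,250, which is 29 full-or-partial $3,000 increments; reduction = 29 × $28 = $812, leaving $490.
Tuition Credit: $130,950 is below the $156,900 cutoff, so the full $5,475 applies.
Low-Income Housing Credit: $130,950 is at or below the $220,000 threshold, so the full $5,640 applies.
Total: $490 + $5,475 + $5,640 = $11,605.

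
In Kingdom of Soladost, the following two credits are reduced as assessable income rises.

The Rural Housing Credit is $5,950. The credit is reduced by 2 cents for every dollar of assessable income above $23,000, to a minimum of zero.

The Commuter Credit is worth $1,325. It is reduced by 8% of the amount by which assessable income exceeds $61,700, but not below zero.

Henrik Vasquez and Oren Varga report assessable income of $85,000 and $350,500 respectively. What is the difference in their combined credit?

$4,710

Henrik ($85,000): Rural Housing Credit: 2% of the $62,000 excess over $23,000 is $1,240; credit = $5,950 − $1,240 = $4,710. Commuter Credit: 8% of the $23,300 excess over $61,700 is $1,864 ≥ base, so the credit is $0. total $4,710 + $0 = $4,710
Oren ($350,500): Rural Housing Credit: 2% of the $327,500 excess over $23,000 is $6,550 ≥ base, so the credit is $0. Commuter Credit: 8% of the $288,800 excess over $61,700 is $23,104 ≥ base, so the credit is $0. total $0 + $0 = $0
Difference: |$4,710 − $0| = $4,710.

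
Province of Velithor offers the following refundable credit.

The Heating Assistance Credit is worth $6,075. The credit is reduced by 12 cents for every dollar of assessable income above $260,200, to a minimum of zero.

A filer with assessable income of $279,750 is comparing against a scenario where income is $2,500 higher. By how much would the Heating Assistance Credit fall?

$300

At $279,750 — 12% of the $19,550 excess over $260,200 is $2,346; credit = $6,075 − $2,346 = $3,729.
At $282,250 — 12% of the $22,050 excess over $260,200 is $2,646; credit = $6,075 − $2,646 = $3,429.
Lost: $3,729 − $3,429 = $300.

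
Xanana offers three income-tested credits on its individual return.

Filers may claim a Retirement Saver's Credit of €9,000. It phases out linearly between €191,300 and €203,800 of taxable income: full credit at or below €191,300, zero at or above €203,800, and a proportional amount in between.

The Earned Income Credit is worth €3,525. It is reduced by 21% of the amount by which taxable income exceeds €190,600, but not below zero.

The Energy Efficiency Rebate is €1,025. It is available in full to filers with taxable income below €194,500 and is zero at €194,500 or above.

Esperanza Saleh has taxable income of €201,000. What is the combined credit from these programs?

Retirement Saver's Credit: €201,000 is €9,700 into a €12,500 phase-out range, leaving 2,800/12,500 of the credit: €9,000 × 2,800/12,500 = €2,016.
Earned Income Credit: 21% of the €10,400 excess over €190,600 is €2,184; credit = €3,525 − €2,184 = €1,341.
Energy Efficiency Rebate: €201,000 meets or exceeds the €194,500 cutoff, so the credit is €0.
Total: €2,016 + €1,341 + €0 = €3,357.

€3,357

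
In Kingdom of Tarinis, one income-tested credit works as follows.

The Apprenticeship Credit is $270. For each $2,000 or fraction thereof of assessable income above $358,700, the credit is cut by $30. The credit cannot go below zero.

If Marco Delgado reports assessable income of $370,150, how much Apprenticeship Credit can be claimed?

$90

Apprenticeship Credit: income exceeds $358,700 by $11,450, which is 6 full-or-partial $2,000 increments; reduction = 6 × $30 = $180, leaving $90.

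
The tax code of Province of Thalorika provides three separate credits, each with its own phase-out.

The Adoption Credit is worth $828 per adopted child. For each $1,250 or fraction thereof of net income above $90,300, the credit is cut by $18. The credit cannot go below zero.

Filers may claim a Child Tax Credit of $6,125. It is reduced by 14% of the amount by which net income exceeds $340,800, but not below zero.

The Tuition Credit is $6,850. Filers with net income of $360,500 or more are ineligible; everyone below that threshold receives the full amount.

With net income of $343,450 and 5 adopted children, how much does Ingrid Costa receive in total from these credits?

Adoption Credit: base = 5 × $828 = $4,140. income exceeds $90,300 by $253,150, which is 203 full-or-partial $1,250 increments; reduction = 203 × $18 = $3,654, leaving $486.
Child Tax Credit: 14% of the $2,650 excess over $340,800 is $371; credit = $6,125 − $371 = $5,754.
Tuition Credit: $343,450 is below the $360,500 cutoff, so the full $6,850 applies.
Total: $486 + $5,754 + $6,850 = $13,090.

$13,090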